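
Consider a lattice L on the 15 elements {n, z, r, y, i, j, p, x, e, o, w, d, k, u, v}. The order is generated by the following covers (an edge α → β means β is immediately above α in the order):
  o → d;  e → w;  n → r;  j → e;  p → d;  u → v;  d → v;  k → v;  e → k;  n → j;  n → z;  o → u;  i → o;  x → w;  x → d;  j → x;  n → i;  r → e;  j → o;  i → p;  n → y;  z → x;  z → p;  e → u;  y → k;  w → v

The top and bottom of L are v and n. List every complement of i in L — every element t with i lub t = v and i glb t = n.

k, w, y

Need t with i ∨ t = v and i ∧ t = n.
Checking each element gives: k, w, y.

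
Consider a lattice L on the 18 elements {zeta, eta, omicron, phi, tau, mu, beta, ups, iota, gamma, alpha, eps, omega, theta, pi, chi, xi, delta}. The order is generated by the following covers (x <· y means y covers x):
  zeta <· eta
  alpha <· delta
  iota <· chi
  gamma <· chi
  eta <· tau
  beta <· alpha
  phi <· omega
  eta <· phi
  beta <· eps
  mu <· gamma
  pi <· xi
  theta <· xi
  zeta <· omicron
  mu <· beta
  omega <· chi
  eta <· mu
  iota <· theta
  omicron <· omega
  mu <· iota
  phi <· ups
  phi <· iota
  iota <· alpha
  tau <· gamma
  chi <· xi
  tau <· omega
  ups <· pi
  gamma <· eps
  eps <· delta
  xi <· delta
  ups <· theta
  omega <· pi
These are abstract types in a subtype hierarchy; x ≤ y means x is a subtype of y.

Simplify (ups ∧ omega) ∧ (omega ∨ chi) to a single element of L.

phi

ups ∧ omega = phi
omega ∨ chi = chi
phi ∧ chi = phi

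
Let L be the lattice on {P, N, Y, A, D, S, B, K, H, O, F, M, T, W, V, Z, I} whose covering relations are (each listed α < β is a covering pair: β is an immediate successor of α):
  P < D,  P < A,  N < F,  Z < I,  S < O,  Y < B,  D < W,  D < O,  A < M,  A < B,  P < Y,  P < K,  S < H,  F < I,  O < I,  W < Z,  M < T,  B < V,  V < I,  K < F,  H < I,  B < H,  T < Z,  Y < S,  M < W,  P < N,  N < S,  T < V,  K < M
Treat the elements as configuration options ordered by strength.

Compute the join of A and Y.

Common upper bounds of {A, Y}: B, H, I, V.
The least among these is B.

B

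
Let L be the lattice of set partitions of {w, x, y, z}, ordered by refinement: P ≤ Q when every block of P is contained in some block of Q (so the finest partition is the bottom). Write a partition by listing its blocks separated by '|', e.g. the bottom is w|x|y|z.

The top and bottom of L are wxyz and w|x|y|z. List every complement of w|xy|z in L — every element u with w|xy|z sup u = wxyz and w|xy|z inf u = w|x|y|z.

wxz|y, wx|yz, wyz|x, wy|xz

Need u with w|xy|z ∨ u = wxyz and w|xy|z ∧ u = w|x|y|z.
Checking each element gives: wxz|y, wx|yz, wyz|x, wy|xz.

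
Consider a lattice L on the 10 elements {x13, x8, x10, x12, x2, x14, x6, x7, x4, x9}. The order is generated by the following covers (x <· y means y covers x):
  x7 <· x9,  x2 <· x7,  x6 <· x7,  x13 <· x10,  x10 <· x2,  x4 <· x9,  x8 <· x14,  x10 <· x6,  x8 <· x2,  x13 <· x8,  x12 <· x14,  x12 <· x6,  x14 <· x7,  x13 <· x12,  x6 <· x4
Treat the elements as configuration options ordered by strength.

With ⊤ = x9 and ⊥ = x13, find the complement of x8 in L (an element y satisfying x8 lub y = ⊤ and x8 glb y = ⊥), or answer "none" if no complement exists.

x4

Need y with x8 ∨ y = x9 and x8 ∧ y = x13.
Checking each element gives: x4.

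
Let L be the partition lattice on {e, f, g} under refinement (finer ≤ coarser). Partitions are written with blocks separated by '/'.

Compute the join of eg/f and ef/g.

Common upper bounds of {eg/f, ef/g}: efg.
The least among these is efg.

efg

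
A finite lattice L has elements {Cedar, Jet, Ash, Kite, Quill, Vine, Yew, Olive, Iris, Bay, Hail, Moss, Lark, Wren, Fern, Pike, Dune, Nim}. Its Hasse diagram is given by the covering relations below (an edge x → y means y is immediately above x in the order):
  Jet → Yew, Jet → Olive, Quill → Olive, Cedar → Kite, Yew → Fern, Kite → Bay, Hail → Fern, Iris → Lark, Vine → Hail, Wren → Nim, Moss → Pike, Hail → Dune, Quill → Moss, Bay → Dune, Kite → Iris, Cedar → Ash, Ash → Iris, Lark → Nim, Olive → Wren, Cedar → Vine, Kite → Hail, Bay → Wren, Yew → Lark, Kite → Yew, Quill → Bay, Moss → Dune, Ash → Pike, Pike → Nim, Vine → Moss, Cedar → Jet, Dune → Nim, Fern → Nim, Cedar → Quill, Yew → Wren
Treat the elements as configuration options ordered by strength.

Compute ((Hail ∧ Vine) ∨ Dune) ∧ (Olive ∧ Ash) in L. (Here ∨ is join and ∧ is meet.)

Cedar

Hail ∧ Vine = Vine
Vine ∨ Dune = Dune
Olive ∧ Ash = Cedar
Dune ∧ Cedar = Cedar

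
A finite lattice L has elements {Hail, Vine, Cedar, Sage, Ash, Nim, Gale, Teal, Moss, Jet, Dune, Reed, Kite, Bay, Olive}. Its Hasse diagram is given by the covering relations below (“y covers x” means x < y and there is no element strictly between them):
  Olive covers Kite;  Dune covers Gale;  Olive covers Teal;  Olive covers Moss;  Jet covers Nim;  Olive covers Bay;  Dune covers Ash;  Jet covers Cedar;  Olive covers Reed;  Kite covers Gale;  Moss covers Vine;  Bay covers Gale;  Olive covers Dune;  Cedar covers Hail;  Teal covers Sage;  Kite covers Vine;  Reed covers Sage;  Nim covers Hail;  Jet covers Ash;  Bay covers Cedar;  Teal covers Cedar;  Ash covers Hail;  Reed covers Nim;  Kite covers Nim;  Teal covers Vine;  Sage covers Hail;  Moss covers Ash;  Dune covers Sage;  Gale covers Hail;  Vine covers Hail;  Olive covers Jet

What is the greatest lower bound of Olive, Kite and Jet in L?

Nim

Common lower bounds of {Olive, Kite, Jet}: Hail, Nim.
The greatest among these is Nim.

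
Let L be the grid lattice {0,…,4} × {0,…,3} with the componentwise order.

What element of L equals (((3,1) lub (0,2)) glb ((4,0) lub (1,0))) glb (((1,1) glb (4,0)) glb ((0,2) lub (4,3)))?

(1,0)

(3,1) ∨ (0,2) = (3,2)
(4,0) ∨ (1,0) = (4,0)
(3,2) ∧ (4,0) = (3,0)
(1,1) ∧ (4,0) = (1,0)
(0,2) ∨ (4,3) = (4,3)
(1,0) ∧ (4,3) = (1,0)
(3,0) ∧ (1,0) = (1,0)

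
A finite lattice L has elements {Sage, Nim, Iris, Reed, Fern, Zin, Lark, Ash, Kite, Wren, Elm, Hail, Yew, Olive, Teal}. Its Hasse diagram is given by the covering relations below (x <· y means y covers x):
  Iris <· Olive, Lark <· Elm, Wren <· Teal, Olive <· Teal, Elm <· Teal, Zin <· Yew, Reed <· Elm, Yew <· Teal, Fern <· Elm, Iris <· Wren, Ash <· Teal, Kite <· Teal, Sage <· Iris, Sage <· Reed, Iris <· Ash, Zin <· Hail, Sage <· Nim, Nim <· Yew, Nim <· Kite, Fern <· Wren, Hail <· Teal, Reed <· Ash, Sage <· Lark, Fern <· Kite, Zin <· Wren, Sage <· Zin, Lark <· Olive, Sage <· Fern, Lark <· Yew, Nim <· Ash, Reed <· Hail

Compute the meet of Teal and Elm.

Elm

Common lower bounds of {Teal, Elm}: Elm, Fern, Lark, Reed, Sage.
The greatest among these is Elm.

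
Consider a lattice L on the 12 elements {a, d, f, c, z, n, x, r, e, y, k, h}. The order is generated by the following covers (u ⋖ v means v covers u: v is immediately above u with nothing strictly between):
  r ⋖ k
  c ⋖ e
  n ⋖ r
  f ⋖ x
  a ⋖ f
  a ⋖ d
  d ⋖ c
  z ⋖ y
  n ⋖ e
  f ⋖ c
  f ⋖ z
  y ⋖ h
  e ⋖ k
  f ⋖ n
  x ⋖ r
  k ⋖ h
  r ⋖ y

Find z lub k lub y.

h

Common upper bounds of {z, k, y}: h.
The least among these is h.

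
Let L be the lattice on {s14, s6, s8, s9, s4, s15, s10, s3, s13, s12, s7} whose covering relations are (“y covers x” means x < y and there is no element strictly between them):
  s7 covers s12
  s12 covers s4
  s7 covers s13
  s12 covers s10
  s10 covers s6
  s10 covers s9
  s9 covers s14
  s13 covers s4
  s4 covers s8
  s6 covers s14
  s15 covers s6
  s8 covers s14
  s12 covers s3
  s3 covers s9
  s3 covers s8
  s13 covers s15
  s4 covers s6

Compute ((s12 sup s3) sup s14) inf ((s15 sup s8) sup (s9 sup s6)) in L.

s12

s12 ∨ s3 = s12
s12 ∨ s14 = s12
s15 ∨ s8 = s13
s9 ∨ s6 = s10
s13 ∨ s10 = s7
s12 ∧ s7 = s12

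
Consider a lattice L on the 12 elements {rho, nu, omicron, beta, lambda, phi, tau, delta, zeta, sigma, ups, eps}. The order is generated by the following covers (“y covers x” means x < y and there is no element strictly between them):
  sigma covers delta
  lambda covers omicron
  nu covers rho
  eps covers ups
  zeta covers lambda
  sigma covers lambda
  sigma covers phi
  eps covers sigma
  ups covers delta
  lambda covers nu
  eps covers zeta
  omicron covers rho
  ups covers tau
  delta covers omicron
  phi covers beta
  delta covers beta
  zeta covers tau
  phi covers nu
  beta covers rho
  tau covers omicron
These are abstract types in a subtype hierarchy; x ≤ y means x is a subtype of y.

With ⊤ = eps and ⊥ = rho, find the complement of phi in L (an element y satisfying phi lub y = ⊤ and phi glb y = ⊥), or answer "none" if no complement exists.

Need y with phi ∨ y = eps and phi ∧ y = rho.
Checking each element gives: tau.

tau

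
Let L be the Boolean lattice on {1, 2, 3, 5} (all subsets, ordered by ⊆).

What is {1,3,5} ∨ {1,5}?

{1,3,5}

Under ⊆, join is union: {1,3,5} ∪ {1,5} = {1,3,5}.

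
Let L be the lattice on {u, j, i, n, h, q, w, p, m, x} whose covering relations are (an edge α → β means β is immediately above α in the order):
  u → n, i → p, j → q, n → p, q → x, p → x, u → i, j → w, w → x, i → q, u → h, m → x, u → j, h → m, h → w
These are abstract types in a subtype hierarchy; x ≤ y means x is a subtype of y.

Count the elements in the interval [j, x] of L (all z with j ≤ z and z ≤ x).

The interval [j, x] = {j, q, w, x}, which has 4 elements.

4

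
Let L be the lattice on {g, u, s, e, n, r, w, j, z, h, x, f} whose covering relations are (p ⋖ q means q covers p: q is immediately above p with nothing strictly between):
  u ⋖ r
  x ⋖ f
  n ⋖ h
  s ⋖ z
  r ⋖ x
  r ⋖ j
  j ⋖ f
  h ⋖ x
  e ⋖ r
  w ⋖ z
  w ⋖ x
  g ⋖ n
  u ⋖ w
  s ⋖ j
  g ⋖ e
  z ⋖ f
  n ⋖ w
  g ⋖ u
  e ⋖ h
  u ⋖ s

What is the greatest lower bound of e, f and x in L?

e

Common lower bounds of {e, f, x}: e, g.
The greatest among these is e.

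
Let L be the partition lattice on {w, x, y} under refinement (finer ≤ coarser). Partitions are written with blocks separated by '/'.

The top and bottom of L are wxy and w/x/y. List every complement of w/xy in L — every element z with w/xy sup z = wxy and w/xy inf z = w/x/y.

wx/y, wy/x

Need z with w/xy ∨ z = wxy and w/xy ∧ z = w/x/y.
Checking each element gives: wx/y, wy/x.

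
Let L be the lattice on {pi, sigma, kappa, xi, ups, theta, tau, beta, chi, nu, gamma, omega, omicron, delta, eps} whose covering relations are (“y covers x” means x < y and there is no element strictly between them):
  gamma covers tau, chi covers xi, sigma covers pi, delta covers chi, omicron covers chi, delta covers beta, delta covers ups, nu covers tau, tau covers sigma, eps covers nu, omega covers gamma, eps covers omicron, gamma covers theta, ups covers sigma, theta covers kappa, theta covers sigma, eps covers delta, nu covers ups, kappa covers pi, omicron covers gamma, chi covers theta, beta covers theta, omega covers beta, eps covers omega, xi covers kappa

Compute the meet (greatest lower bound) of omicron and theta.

theta

Common lower bounds of {omicron, theta}: kappa, pi, sigma, theta.
The greatest among these is theta.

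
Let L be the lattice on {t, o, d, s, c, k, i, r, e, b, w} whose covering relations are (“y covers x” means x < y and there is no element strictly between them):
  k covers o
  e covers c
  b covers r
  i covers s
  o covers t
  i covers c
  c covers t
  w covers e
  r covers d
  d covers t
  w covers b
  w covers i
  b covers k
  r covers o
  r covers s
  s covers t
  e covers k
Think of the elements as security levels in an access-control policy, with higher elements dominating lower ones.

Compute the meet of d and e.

t

Common lower bounds of {d, e}: t.
The greatest among these is t.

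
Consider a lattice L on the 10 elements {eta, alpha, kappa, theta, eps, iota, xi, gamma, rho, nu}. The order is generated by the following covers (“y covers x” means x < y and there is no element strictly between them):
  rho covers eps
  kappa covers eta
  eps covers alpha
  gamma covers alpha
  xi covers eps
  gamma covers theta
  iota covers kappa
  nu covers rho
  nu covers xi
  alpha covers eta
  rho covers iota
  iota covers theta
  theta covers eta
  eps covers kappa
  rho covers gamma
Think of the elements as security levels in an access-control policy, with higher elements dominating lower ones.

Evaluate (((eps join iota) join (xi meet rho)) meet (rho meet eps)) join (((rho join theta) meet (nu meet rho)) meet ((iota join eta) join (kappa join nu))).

rho

eps ∨ iota = rho
xi ∧ rho = eps
rho ∨ eps = rho
rho ∧ eps = eps
rho ∧ eps = eps
rho ∨ theta = rho
nu ∧ rho = rho
rho ∧ rho = rho
iota ∨ eta = iota
kappa ∨ nu = nu
iota ∨ nu = nu
rho ∧ nu = rho
eps ∨ rho = rho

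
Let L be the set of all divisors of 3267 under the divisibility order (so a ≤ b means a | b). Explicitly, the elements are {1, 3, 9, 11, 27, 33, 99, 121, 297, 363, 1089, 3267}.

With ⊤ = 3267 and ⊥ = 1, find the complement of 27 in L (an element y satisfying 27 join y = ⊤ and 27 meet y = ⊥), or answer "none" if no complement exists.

121

Need y with 27 ∨ y = 3267 and 27 ∧ y = 1.
Checking each element gives: 121.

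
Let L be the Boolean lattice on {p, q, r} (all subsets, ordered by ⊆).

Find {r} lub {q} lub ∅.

Under ⊆, join is union: {r} ∪ {q} ∪ ∅ = {q,r}.

{q,r}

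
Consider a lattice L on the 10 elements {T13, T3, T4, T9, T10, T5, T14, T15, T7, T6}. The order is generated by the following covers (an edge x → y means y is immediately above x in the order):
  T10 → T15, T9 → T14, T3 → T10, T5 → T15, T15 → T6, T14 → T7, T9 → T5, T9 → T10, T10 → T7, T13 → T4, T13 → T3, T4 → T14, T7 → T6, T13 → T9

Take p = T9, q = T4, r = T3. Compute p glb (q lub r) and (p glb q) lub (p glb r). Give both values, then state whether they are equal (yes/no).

T9; T13; no

q lub r = T7, so p glb (q lub r) = T9 glb T7 = T9.
p glb q = T13 and p glb r = T13, so (p glb q) lub (p glb r) = T13 lub T13 = T13.
Equal: no.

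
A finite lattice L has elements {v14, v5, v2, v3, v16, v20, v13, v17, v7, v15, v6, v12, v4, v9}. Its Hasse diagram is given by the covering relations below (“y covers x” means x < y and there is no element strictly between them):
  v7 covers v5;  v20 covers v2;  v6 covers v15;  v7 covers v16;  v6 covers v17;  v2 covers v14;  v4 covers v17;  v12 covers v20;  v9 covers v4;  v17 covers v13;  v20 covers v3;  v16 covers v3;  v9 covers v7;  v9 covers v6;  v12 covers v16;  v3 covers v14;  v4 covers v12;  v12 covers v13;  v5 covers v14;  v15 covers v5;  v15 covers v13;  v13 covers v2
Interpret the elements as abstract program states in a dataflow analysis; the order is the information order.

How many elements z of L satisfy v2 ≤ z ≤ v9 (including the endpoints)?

9

The interval [v2, v9] = {v12, v13, v15, v17, v2, v20, v4, v6, v9}, which has 9 elements.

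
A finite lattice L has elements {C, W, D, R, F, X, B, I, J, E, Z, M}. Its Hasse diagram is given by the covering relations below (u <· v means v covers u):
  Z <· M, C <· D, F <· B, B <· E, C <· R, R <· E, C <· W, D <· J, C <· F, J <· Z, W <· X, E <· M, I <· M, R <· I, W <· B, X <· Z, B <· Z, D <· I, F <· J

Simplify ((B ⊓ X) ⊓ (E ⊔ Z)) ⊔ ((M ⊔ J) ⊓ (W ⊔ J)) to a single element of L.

B ∧ X = W
E ∨ Z = M
W ∧ M = W
M ∨ J = M
W ∨ J = Z
M ∧ Z = Z
W ∨ Z = Z

Z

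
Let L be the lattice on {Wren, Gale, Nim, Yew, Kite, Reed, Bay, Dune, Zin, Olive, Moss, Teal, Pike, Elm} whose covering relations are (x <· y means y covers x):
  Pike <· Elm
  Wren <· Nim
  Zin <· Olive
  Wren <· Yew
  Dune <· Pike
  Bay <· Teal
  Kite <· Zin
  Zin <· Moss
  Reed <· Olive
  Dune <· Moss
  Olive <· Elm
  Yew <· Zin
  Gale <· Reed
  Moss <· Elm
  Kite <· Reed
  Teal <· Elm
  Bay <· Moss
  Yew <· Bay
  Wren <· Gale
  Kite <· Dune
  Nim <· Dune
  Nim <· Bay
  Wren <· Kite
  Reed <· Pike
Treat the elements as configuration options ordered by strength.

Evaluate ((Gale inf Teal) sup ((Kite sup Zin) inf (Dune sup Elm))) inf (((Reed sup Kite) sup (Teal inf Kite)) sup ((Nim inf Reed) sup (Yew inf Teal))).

Zin

Gale ∧ Teal = Wren
Kite ∨ Zin = Zin
Dune ∨ Elm = Elm
Zin ∧ Elm = Zin
Wren ∨ Zin = Zin
Reed ∨ Kite = Reed
Teal ∧ Kite = Wren
Reed ∨ Wren = Reed
Nim ∧ Reed = Wren
Yew ∧ Teal = Yew
Wren ∨ Yew = Yew
Reed ∨ Yew = Olive
Zin ∧ Olive = Zin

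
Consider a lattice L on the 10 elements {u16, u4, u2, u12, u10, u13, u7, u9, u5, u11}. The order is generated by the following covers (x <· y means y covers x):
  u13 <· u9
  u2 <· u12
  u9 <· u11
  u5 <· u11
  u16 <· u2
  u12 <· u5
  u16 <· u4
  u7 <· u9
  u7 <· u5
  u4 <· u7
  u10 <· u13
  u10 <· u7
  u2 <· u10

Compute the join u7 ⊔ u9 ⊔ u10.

Common upper bounds of {u7, u9, u10}: u11, u9.
The least among these is u9.

u9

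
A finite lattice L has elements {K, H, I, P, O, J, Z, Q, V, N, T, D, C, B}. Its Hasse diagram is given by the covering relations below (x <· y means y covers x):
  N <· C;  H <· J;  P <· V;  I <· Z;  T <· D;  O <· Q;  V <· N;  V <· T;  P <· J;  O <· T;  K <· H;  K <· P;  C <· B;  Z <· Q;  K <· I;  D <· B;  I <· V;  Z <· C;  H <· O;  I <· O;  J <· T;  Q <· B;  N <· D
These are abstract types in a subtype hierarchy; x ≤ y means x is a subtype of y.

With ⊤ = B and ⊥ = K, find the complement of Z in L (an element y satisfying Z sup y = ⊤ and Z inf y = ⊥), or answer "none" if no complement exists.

Need y with Z ∨ y = B and Z ∧ y = K.
Checking each element gives: J.

J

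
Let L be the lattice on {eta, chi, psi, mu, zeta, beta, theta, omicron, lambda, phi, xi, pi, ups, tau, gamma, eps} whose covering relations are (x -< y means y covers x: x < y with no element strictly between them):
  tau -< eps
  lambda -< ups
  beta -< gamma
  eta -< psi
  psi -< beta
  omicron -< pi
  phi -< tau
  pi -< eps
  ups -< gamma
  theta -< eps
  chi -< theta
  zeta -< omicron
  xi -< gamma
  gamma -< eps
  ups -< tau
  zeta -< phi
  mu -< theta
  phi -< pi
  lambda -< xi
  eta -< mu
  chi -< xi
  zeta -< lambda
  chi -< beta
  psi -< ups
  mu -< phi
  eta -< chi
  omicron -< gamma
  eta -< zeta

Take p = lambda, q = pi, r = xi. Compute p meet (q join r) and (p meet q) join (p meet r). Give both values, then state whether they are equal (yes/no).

lambda; lambda; yes

q join r = eps, so p meet (q join r) = lambda meet eps = lambda.
p meet q = zeta and p meet r = lambda, so (p meet q) join (p meet r) = zeta join lambda = lambda.
Equal: yes.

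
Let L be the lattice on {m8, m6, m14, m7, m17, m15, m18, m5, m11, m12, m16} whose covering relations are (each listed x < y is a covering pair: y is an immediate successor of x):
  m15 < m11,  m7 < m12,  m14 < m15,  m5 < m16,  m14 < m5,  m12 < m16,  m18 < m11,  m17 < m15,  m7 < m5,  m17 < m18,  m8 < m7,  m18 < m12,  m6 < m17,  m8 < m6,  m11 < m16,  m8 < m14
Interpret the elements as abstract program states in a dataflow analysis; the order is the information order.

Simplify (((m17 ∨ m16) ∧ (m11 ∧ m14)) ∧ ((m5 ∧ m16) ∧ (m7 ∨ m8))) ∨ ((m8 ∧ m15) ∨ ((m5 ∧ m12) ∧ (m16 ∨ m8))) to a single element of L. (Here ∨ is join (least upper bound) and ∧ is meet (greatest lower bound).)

m7

m17 ∨ m16 = m16
m11 ∧ m14 = m14
m16 ∧ m14 = m14
m5 ∧ m16 = m5
m7 ∨ m8 = m7
m5 ∧ m7 = m7
m14 ∧ m7 = m8
m8 ∧ m15 = m8
m5 ∧ m12 = m7
m16 ∨ m8 = m16
m7 ∧ m16 = m7
m8 ∨ m7 = m7
m8 ∨ m7 = m7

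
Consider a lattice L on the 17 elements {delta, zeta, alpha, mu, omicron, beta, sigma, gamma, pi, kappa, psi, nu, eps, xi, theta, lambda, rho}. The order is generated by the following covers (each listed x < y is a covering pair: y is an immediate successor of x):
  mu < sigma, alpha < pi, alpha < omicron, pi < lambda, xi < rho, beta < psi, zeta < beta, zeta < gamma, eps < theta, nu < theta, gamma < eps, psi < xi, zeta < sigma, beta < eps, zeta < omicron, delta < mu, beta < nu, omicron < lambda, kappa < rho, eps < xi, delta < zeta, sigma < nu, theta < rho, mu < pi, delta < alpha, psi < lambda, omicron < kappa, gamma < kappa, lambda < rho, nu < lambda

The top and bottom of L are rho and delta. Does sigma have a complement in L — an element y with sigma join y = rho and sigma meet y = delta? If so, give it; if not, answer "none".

none

For every candidate y, either sigma ∨ y ≠ rho or sigma ∧ y ≠ delta; no complement exists.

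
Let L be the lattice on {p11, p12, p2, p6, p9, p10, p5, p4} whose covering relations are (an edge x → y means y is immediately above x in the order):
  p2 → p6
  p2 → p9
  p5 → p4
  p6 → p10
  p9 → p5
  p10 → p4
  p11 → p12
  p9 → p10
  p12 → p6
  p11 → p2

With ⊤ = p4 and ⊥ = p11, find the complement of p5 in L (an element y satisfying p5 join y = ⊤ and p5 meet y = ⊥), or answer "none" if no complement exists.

p12

Need y with p5 ∨ y = p4 and p5 ∧ y = p11.
Checking each element gives: p12.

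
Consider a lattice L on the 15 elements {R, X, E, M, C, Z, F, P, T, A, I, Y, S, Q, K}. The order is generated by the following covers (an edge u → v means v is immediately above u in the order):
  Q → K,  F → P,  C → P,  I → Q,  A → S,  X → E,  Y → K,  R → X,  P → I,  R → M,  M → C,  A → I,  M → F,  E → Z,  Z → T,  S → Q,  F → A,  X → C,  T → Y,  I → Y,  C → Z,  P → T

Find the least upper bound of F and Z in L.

Common upper bounds of {F, Z}: K, T, Y.
The least among these is T.

T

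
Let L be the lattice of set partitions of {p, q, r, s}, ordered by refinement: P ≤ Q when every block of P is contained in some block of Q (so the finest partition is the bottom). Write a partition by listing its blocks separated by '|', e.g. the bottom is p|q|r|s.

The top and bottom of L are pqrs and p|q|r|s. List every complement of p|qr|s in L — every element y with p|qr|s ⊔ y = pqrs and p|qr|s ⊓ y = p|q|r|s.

pqs|r, pq|rs, prs|q, pr|qs

Need y with p|qr|s ∨ y = pqrs and p|qr|s ∧ y = p|q|r|s.
Checking each element gives: pqs|r, pq|rs, prs|q, pr|qs.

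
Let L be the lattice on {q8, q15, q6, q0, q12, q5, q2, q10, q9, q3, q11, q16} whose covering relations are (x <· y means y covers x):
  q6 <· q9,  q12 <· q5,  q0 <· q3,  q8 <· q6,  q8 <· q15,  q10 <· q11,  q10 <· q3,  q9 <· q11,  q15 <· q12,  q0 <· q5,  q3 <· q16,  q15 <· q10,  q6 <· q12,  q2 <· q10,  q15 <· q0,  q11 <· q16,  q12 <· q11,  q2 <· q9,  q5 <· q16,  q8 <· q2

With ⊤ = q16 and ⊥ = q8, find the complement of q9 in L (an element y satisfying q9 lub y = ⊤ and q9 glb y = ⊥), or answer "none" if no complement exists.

q0

Need y with q9 ∨ y = q16 and q9 ∧ y = q8.
Checking each element gives: q0.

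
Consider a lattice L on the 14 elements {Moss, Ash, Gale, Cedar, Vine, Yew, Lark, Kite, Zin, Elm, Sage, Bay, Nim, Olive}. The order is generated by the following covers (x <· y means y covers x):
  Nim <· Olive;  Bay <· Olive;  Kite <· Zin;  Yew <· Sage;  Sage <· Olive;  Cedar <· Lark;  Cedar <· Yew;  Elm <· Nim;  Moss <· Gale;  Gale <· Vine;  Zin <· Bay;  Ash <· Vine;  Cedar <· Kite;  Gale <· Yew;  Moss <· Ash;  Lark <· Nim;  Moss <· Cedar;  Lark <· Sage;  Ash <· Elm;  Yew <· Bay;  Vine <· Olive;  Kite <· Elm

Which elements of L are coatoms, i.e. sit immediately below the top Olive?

Bay, Nim, Sage, Vine

The coatoms are exactly the elements covered by Olive: Bay, Nim, Sage, Vine.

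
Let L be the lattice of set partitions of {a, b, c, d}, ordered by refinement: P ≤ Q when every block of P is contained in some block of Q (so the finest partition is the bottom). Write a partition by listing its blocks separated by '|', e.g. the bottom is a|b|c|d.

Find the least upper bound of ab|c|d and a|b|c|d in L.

Common upper bounds of {ab|c|d, a|b|c|d}: abcd, abc|d, abd|c, ab|cd, ab|c|d.
The least among these is ab|c|d.

ab|c|d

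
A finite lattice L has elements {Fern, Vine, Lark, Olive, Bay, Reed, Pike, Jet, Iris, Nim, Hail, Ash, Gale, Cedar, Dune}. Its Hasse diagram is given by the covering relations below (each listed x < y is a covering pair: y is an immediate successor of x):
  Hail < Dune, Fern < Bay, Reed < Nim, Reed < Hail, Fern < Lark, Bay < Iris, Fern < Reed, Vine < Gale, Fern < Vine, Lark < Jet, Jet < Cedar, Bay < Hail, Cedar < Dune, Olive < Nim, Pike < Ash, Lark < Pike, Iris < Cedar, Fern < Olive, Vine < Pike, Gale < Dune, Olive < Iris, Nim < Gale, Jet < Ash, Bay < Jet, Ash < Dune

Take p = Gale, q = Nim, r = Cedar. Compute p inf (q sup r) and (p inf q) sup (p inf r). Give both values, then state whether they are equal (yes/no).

Gale; Nim; no

q sup r = Dune, so p inf (q sup r) = Gale inf Dune = Gale.
p inf q = Nim and p inf r = Olive, so (p inf q) sup (p inf r) = Nim sup Olive = Nim.
Equal: no.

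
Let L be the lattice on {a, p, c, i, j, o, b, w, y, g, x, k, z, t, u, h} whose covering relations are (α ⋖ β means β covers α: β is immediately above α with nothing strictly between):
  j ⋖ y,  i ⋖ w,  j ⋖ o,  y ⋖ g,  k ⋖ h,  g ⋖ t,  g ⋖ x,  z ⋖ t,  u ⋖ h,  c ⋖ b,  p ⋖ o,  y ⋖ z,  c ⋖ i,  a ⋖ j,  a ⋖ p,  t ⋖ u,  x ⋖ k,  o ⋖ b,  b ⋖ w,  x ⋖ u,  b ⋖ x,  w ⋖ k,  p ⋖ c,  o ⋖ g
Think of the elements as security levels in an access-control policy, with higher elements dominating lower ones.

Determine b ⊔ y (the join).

Common upper bounds of {b, y}: h, k, u, x.
The least among these is x.

x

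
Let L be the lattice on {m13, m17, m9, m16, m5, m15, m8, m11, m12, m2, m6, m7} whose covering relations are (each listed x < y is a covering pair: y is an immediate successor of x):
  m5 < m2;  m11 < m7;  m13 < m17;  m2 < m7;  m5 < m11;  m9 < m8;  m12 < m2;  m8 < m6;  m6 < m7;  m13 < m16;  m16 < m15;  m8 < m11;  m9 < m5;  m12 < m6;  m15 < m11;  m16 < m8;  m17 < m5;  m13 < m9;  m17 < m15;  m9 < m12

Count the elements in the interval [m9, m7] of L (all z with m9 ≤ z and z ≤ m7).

8

The interval [m9, m7] = {m11, m12, m2, m5, m6, m7, m8, m9}, which has 8 elements.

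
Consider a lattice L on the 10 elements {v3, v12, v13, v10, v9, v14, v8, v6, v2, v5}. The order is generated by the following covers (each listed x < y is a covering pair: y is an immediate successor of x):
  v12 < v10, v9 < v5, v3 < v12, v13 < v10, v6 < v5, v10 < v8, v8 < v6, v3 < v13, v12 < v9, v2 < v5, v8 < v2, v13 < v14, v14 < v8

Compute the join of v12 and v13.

v10

Common upper bounds of {v12, v13}: v10, v2, v5, v6, v8.
The least among these is v10.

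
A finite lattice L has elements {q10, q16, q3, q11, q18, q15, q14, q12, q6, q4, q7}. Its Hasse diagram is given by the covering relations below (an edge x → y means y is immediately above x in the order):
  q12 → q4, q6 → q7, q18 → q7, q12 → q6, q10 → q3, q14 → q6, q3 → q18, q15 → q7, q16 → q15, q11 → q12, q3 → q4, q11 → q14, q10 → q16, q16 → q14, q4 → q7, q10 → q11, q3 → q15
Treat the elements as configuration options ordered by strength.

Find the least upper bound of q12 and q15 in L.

Common upper bounds of {q12, q15}: q7.
The least among these is q7.

q7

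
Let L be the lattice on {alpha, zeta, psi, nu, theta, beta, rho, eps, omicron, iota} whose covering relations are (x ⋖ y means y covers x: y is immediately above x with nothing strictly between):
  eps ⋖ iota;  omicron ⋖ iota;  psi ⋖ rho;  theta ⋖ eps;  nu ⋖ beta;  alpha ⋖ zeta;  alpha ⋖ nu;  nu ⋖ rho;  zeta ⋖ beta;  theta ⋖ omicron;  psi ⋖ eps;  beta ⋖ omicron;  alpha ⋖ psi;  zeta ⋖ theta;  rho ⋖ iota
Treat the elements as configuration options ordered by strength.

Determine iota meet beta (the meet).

Common lower bounds of {iota, beta}: alpha, beta, nu, zeta.
The greatest among these is beta.

beta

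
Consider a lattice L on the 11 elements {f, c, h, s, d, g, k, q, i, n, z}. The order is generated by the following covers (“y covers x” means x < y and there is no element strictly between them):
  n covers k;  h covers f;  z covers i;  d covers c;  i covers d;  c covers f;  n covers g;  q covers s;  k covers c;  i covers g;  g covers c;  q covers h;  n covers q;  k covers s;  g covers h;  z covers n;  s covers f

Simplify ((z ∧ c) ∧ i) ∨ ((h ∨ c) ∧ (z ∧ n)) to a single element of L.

g

z ∧ c = c
c ∧ i = c
h ∨ c = g
z ∧ n = n
g ∧ n = g
c ∨ g = g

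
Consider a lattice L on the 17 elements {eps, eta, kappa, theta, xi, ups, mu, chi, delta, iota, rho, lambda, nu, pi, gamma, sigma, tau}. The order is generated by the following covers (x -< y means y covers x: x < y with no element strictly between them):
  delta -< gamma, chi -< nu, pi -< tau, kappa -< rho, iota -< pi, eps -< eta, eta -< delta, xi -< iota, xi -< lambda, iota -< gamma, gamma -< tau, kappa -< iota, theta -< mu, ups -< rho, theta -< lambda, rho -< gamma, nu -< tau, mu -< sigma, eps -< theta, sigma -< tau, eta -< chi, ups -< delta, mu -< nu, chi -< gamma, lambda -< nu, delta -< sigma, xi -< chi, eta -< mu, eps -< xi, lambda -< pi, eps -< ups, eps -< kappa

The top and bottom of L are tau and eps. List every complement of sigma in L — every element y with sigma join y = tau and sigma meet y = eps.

iota, kappa, xi

Need y with sigma ∨ y = tau and sigma ∧ y = eps.
Checking each element gives: iota, kappa, xi.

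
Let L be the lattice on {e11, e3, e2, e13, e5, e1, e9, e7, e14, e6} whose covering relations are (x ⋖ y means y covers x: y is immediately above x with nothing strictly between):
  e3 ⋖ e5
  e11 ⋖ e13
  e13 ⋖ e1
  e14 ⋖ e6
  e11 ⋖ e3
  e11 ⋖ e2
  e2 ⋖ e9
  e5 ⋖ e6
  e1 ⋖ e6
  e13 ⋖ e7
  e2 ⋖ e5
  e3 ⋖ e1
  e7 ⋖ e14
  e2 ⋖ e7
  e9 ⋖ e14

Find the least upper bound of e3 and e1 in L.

e1

Common upper bounds of {e3, e1}: e1, e6.
The least among these is e1.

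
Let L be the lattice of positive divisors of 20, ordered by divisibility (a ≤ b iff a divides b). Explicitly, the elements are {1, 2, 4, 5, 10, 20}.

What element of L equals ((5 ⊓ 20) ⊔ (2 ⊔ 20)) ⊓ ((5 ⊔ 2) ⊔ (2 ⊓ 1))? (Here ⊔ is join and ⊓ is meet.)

10

5 ∧ 20 = 5
2 ∨ 20 = 20
5 ∨ 20 = 20
5 ∨ 2 = 10
2 ∧ 1 = 1
10 ∨ 1 = 10
20 ∧ 10 = 10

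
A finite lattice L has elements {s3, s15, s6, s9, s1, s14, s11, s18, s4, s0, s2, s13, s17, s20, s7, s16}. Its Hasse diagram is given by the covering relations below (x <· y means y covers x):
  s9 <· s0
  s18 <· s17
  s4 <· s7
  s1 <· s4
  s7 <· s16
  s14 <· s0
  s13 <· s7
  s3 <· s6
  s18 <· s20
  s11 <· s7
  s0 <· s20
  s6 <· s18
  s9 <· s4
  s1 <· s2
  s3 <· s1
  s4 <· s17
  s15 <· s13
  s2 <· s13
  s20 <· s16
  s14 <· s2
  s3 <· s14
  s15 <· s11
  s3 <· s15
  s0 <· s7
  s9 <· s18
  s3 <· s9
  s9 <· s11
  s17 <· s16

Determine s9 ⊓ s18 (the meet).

s9

Common lower bounds of {s9, s18}: s3, s9.
The greatest among these is s9.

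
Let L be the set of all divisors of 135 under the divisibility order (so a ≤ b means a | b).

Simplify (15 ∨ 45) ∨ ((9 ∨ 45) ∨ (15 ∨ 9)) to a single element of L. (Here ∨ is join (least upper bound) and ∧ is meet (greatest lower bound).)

15 ∨ 45 = 45
9 ∨ 45 = 45
15 ∨ 9 = 45
45 ∨ 45 = 45
45 ∨ 45 = 45

45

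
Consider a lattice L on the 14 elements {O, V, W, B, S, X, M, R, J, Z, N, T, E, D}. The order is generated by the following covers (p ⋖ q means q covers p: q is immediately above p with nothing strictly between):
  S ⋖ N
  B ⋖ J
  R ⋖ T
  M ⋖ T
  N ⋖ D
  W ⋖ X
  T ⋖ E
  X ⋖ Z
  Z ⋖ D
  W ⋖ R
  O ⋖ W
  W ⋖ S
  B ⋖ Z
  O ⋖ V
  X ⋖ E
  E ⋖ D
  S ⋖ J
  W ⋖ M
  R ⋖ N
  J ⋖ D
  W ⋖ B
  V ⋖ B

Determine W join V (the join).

B

Common upper bounds of {W, V}: B, D, J, Z.
The least among these is B.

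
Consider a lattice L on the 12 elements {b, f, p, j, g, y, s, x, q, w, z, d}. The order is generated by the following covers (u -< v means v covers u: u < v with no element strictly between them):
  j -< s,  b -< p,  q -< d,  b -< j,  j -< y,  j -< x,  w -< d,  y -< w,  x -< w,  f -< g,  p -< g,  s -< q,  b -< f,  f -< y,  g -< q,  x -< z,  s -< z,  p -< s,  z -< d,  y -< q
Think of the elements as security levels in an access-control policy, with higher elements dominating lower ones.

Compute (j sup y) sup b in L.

y

j ∨ y = y
y ∨ b = y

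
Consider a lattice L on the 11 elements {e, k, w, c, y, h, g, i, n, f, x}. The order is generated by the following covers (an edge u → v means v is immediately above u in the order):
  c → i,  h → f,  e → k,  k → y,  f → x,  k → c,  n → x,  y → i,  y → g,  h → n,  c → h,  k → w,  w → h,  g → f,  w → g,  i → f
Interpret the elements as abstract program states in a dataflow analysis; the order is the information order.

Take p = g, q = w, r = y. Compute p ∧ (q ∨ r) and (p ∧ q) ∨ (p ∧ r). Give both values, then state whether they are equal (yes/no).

q ∨ r = g, so p ∧ (q ∨ r) = g ∧ g = g.
p ∧ q = w and p ∧ r = y, so (p ∧ q) ∨ (p ∧ r) = w ∨ y = g.
Equal: yes.

g; g; yes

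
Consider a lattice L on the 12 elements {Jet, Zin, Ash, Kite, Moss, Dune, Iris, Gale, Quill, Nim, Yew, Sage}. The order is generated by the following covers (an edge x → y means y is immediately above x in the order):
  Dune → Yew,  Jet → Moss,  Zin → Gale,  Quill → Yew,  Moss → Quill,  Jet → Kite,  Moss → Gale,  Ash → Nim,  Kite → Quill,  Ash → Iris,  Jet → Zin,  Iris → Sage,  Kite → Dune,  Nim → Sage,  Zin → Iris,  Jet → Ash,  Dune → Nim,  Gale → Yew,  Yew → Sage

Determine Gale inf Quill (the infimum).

Moss

Common lower bounds of {Gale, Quill}: Jet, Moss.
The greatest among these is Moss.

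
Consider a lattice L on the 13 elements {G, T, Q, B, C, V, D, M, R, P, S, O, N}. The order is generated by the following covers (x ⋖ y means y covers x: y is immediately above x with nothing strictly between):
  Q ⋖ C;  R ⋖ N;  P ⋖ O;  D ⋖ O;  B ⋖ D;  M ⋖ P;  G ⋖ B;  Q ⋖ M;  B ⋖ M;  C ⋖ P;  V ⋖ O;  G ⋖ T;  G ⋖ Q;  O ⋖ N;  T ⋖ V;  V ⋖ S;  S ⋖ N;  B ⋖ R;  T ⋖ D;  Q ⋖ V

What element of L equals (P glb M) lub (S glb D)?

O

P ∧ M = M
S ∧ D = T
M ∨ T = O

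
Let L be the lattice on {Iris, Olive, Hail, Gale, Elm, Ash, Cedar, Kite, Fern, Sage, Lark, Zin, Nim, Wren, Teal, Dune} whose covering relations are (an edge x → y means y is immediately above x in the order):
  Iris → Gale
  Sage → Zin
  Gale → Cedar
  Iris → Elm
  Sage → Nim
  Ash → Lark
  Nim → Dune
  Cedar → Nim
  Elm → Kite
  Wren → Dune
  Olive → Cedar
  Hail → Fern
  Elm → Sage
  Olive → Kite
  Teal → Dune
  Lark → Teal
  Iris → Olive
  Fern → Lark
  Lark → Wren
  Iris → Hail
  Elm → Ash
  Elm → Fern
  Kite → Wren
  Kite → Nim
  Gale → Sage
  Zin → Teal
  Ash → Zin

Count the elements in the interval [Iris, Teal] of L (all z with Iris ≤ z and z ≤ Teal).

The interval [Iris, Teal] = {Ash, Elm, Fern, Gale, Hail, Iris, Lark, Sage, Teal, Zin}, which has 10 elements.

10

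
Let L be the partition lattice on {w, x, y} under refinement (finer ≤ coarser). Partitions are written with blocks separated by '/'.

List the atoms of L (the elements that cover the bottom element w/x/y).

The atoms are exactly the elements that cover w/x/y: w/xy, wx/y, wy/x.

w/xy, wx/y, wy/x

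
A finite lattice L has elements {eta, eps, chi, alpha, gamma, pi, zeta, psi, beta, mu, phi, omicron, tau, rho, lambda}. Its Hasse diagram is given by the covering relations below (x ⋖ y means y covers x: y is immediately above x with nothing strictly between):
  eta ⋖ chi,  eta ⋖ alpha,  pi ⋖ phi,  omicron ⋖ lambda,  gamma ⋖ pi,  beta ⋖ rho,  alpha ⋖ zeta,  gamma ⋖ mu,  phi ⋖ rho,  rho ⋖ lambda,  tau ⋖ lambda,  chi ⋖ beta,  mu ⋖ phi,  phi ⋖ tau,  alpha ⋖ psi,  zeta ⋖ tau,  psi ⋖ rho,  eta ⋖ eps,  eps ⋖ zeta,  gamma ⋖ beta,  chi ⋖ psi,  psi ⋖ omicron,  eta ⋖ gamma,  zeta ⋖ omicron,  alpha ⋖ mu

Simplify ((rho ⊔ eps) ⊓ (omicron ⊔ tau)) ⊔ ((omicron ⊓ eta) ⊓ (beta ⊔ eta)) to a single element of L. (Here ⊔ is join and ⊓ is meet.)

rho ∨ eps = lambda
omicron ∨ tau = lambda
lambda ∧ lambda = lambda
omicron ∧ eta = eta
beta ∨ eta = beta
eta ∧ beta = eta
lambda ∨ eta = lambda

lambda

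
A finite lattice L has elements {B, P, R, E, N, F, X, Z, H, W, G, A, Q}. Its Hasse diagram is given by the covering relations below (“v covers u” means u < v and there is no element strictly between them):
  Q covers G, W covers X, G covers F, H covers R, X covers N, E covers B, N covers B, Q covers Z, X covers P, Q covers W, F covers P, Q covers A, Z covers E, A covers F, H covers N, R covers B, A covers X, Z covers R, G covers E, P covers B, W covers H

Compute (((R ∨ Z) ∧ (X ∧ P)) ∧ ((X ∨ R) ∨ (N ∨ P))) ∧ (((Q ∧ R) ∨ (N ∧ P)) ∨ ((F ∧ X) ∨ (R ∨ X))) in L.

R ∨ Z = Z
X ∧ P = P
Z ∧ P = B
X ∨ R = W
N ∨ P = X
W ∨ X = W
B ∧ W = B
Q ∧ R = R
N ∧ P = B
R ∨ B = R
F ∧ X = P
R ∨ X = W
P ∨ W = W
R ∨ W = W
B ∧ W = B

B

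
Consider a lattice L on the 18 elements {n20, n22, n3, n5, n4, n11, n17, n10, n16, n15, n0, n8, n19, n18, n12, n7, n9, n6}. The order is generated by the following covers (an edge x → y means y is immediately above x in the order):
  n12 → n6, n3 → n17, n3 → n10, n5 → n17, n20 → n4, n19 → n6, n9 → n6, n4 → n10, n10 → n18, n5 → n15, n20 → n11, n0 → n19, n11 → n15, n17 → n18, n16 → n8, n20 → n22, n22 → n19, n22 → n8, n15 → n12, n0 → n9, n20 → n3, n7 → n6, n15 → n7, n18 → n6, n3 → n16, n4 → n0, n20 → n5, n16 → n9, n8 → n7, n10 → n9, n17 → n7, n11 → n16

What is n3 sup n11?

Common upper bounds of {n3, n11}: n16, n6, n7, n8, n9.
The least among these is n16.

n16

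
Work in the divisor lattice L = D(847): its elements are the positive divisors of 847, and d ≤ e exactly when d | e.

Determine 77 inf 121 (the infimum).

11

Common lower bounds of {77, 121}: 1, 11.
The greatest among these is 11.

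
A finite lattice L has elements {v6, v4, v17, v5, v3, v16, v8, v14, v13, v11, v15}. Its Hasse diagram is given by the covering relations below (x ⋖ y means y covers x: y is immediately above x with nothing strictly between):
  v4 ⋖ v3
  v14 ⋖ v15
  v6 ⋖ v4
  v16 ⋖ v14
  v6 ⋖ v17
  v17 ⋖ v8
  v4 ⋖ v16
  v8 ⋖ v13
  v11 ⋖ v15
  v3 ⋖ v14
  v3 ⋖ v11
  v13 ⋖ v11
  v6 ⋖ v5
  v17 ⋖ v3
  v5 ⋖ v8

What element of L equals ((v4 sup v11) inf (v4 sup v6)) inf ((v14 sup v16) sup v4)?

v4

v4 ∨ v11 = v11
v4 ∨ v6 = v4
v11 ∧ v4 = v4
v14 ∨ v16 = v14
v14 ∨ v4 = v14
v4 ∧ v14 = v4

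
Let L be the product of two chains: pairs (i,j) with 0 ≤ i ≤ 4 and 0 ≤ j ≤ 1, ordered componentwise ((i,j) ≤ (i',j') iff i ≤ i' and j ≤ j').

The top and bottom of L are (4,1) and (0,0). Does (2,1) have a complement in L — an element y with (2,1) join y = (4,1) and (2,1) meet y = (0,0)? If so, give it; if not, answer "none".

For every candidate y, either (2,1) ∨ y ≠ (4,1) or (2,1) ∧ y ≠ (0,0); no complement exists.

none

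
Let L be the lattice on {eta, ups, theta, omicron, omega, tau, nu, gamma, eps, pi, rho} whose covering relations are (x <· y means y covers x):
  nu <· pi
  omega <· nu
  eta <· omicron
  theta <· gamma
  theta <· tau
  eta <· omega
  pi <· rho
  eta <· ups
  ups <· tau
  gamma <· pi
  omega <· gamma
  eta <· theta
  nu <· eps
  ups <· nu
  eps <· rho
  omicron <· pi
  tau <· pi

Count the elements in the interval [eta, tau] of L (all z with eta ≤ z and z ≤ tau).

4

The interval [eta, tau] = {eta, tau, theta, ups}, which has 4 elements.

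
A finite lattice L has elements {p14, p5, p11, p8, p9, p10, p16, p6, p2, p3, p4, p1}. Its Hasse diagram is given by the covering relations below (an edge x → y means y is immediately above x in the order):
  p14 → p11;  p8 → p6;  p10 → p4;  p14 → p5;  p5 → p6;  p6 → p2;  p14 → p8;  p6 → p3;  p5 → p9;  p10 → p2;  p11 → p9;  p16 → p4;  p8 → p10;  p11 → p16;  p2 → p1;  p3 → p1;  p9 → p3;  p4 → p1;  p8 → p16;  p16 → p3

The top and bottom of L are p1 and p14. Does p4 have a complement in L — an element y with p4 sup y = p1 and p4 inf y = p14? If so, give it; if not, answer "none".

p5

Need y with p4 ∨ y = p1 and p4 ∧ y = p14.
Checking each element gives: p5.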